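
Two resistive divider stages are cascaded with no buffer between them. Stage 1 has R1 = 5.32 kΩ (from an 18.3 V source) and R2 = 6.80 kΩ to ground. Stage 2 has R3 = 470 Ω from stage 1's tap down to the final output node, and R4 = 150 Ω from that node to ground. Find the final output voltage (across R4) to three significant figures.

V_out ≈ 0.427 V

Stage 2 presents R3+R4 = 620.0 Ω as a load on stage 1's tap.
Stage 1's lower leg becomes R2‖(R3+R4) = 568.2 Ω, so V_mid = 18.3 × 568.2/5888 = 1.766 V.
Stage 2 is itself unloaded: V_out = V_mid × R4/(R3+R4) = 1.766 × 150/620.0 = 0.427 V.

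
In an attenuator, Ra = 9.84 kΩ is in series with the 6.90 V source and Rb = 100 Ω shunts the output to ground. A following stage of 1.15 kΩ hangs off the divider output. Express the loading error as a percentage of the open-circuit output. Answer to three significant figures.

7.93 %

The divider's output (Thévenin) resistance is Ra‖Rb = 98.99 Ω.
Fractional drop under load = R_th/(R_th + R_L) = 98.99 / (98.99 + 1150) = 0.07926.
So the output falls by 7.93 %.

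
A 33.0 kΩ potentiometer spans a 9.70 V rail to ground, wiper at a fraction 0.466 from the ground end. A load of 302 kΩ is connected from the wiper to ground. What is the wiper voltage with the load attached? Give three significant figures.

The wiper splits the pot into (1−α)R = 17.62 kΩ above and αR = 15.38 kΩ below.
Lower section ‖ load = 14.63 kΩ.
V_wiper = 9.70 × 14.63/(17.62 + 14.63) = 4.40 V.

V ≈ 4.40 V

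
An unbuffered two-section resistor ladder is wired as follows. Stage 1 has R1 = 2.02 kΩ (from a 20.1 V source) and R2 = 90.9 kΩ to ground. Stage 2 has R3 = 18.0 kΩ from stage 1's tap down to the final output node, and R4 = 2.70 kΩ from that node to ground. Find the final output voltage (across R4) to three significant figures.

V_out ≈ 2.34 V

Stage 2 presents R3+R4 = 20.70 kΩ as a load on stage 1's tap.
Stage 1's lower leg becomes R2‖(R3+R4) = 16.86 kΩ, so V_mid = 20.1 × 16.86/18.88 = 17.95 V.
Stage 2 is itself unloaded: V_out = V_mid × R4/(R3+R4) = 17.95 × 2.70/20.70 = 2.34 V.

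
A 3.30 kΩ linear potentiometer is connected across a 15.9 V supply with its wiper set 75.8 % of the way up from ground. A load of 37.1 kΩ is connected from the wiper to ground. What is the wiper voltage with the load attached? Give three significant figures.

V ≈ 11.9 V

The wiper splits the pot into (1−α)R = 798.6 Ω above and αR = 2501 Ω below.
Lower section ‖ load = 2343 Ω.
V_wiper = 15.9 × 2343/(798.6 + 2343) = 11.9 V.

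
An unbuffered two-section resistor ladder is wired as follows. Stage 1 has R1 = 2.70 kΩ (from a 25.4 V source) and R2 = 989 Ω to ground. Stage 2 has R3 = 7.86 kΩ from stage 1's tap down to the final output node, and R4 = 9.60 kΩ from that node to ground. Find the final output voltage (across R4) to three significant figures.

V_out ≈ 3.60 V

Stage 2 presents R3+R4 = 17460 Ω as a load on stage 1's tap.
Stage 1's lower leg becomes R2‖(R3+R4) = 936.0 Ω, so V_mid = 25.4 × 936.0/3636 = 6.539 V.
Stage 2 is itself unloaded: V_out = V_mid × R4/(R3+R4) = 6.539 × 9600/17460 = 3.60 V.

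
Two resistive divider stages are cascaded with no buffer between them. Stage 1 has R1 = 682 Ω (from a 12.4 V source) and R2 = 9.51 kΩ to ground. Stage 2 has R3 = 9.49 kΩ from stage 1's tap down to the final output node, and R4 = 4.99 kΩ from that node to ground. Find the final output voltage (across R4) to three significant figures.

Stage 2 presents R3+R4 = 14480 Ω as a load on stage 1's tap.
Stage 1's lower leg becomes R2‖(R3+R4) = 5740 Ω, so V_mid = 12.4 × 5740/6422 = 11.08 V.
Stage 2 is itself unloaded: V_out = V_mid × R4/(R3+R4) = 11.08 × 4990/14480 = 3.82 V.

V_out ≈ 3.82 V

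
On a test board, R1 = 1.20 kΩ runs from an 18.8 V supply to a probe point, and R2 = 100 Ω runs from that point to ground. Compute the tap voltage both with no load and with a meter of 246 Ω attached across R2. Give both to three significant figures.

Open-circuit: V = 18.8 × 100/(1200 + 100) = 1.45 V.
With the load, R2 becomes R2‖R_L = 71.10 Ω, so V = 18.8 × 71.10/1271 = 1.05 V.

Unloaded: 1.45 V; loaded: 1.05 V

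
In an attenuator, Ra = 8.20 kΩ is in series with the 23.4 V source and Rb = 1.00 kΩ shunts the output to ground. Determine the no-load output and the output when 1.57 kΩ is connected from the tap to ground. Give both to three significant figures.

Open-circuit: V = 23.4 × 1.00/(8.20 + 1.00) = 2.54 V.
With the load, Rb becomes Rb‖R_L = 0.6109 kΩ, so V = 23.4 × 0.6109/8.811 = 1.62 V.

Unloaded: 2.54 V; loaded: 1.62 V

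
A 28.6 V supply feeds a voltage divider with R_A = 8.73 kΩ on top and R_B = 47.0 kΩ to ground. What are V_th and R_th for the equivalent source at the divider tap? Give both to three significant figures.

V_th is the open-circuit tap voltage: 28.6 × 47.0/(8.73 + 47.0) = 24.1 V.
With the supply zeroed, R_A and R_B appear in parallel from the tap: R_th = R_A‖R_B = (8.73 × 47.0)/55.73 = 7.36 kΩ.

V_th = 24.1 V, R_th = 7.36 kΩ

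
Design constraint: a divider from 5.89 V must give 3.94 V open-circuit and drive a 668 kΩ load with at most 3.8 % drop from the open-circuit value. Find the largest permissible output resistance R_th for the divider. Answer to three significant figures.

Loading drop = R_th/(R_th + R_L) ≤ 0.0380, so R_th ≤ R_L · ε/(1−ε) = 668 kΩ × 0.0380/0.9620 = 26.4 kΩ.

R_th ≤ 26.4 kΩ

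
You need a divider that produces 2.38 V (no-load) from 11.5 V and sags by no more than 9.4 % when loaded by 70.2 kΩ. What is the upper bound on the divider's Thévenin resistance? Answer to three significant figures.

Loading drop = R_th/(R_th + R_L) ≤ 0.0940, so R_th ≤ R_L · ε/(1−ε) = 70.2 kΩ × 0.0940/0.9060 = 7.28 kΩ.

R_th ≤ 7.28 kΩ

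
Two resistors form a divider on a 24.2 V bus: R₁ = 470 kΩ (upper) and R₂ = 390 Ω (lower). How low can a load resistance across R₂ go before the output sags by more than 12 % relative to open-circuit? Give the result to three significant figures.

R_L(min) ≈ 2.86 kΩ

Output resistance R_th = R₁‖R₂ = (470000 × 390)/470400 = 389.7 Ω.
The fractional drop is R_th/(R_th + R_L); requiring this ≤ 0.120 gives R_L ≥ R_th(1/0.120 − 1) = 389.7 × 7.333 = 2.86 kΩ.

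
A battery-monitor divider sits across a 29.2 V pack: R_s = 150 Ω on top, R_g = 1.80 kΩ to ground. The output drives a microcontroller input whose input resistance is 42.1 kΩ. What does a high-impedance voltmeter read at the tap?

The load sits in parallel with R_g: R_g‖R_L = (1800 × 42100) / (1800 + 42100) = 1726 Ω.
V_out = 29.2 × 1726 / (150 + 1726) = 29.2 × 1726/1876 = 26.9 V.
(Unloaded it would have been 27.0 V.)

V_out ≈ 26.9 V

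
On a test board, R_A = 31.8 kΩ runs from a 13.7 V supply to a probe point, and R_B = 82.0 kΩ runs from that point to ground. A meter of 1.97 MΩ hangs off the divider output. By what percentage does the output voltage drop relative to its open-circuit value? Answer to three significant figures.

The divider's output (Thévenin) resistance is R_A‖R_B = 22.91 kΩ.
Fractional drop under load = R_th/(R_th + R_L) = 22.91 / (22.91 + 1970) = 0.01150.
So the output falls by 1.15 %.

1.15 %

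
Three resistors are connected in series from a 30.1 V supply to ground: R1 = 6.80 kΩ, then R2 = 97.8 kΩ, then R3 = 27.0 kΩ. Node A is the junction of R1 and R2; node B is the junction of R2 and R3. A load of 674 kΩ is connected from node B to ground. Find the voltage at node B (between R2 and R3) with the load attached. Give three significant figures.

At node B, R3 is in parallel with the load: R3‖R_L = 25.96 kΩ.
Below node A the resistance is R2 + (R3‖R_L) = 123.8 kΩ, so V_A = 30.1 × 123.8/130.6 = 28.53 V.
Then V_B = V_A × (R3‖R_L)/(R2 + R3‖R_L) = 28.53 × 25.96/123.8 = 5.98 V.

V ≈ 5.98 V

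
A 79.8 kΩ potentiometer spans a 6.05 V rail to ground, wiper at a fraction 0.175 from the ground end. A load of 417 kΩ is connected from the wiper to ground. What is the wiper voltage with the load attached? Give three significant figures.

V ≈ 1.03 V

The wiper splits the pot into (1−α)R = 65.83 kΩ above and αR = 13.96 kΩ below.
Lower section ‖ load = 13.51 kΩ.
V_wiper = 6.05 × 13.51/(65.83 + 13.51) = 1.03 V.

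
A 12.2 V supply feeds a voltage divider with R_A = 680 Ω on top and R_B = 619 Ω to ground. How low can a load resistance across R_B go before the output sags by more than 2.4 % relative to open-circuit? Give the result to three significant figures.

Output resistance R_th = R_A‖R_B = (680 × 619)/1299 = 324.0 Ω.
The fractional drop is R_th/(R_th + R_L); requiring this ≤ 0.0240 gives R_L ≥ R_th(1/0.0240 − 1) = 324.0 × 40.67 = 13.2 kΩ.

R_L(min) ≈ 13.2 kΩ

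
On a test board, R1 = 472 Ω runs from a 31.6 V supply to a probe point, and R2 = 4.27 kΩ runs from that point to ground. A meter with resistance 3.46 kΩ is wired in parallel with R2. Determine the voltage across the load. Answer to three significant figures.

V_out ≈ 25.3 V

The load sits in parallel with R2: R2‖R_L = (4270 × 3460) / (4270 + 3460) = 1911 Ω.
V_out = 31.6 × 1911 / (472 + 1911) = 31.6 × 1911/2383 = 25.3 V.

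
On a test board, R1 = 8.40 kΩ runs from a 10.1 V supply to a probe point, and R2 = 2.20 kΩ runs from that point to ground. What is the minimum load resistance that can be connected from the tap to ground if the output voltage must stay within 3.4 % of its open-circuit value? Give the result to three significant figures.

R_L(min) ≈ 49.5 kΩ

Output resistance R_th = R1‖R2 = (8.40 × 2.20)/10.60 = 1.743 kΩ.
The fractional drop is R_th/(R_th + R_L); requiring this ≤ 0.0340 gives R_L ≥ R_th(1/0.0340 − 1) = 1.743 × 28.41 = 49.5 kΩ.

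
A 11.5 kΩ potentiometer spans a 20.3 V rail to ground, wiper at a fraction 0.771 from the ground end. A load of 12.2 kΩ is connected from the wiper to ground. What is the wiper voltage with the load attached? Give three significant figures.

The wiper splits the pot into (1−α)R = 2.634 kΩ above and αR = 8.867 kΩ below.
Lower section ‖ load = 5.135 kΩ.
V_wiper = 20.3 × 5.135/(2.634 + 5.135) = 13.4 V.

V ≈ 13.4 V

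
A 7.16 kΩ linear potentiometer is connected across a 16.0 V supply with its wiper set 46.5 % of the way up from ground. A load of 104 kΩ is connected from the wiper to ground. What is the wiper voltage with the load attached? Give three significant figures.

The wiper splits the pot into (1−α)R = 3.831 kΩ above and αR = 3.329 kΩ below.
Lower section ‖ load = 3.226 kΩ.
V_wiper = 16.0 × 3.226/(3.831 + 3.226) = 7.31 V.

V ≈ 7.31 V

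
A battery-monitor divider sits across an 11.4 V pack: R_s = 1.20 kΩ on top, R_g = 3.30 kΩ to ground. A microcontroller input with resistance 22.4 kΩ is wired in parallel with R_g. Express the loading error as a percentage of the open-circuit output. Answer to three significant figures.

3.78 %

The divider's output (Thévenin) resistance is R_s‖R_g = 0.8800 kΩ.
Fractional drop under load = R_th/(R_th + R_L) = 0.8800 / (0.8800 + 22.4) = 0.03780.
So the output falls by 3.78 %.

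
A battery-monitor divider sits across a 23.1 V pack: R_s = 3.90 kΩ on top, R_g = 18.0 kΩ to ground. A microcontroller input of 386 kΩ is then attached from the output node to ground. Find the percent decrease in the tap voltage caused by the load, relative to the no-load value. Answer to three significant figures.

The divider's output (Thévenin) resistance is R_s‖R_g = 3.205 kΩ.
Fractional drop under load = R_th/(R_th + R_L) = 3.205 / (3.205 + 386) = 0.008236.
So the output falls by 0.824 %.

0.824 %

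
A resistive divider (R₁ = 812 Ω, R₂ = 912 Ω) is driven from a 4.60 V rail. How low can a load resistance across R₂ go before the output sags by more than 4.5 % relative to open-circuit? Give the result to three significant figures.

R_L(min) ≈ 9.12 kΩ

Output resistance R_th = R₁‖R₂ = (812 × 912)/1724 = 429.5 Ω.
The fractional drop is R_th/(R_th + R_L); requiring this ≤ 0.0450 gives R_L ≥ R_th(1/0.0450 − 1) = 429.5 × 21.22 = 9.12 kΩ.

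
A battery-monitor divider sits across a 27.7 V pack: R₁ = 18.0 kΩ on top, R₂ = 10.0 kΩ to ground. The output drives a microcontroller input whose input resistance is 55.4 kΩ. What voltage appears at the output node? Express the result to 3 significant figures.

The load sits in parallel with R₂: R₂‖R_L = (10.0 × 55.4) / (10.0 + 55.4) = 8.471 kΩ.
V_out = 27.7 × 8.471 / (18.0 + 8.471) = 27.7 × 8.471/26.47 = 8.86 V.
(Unloaded it would have been 9.89 V.)

V_out ≈ 8.86 V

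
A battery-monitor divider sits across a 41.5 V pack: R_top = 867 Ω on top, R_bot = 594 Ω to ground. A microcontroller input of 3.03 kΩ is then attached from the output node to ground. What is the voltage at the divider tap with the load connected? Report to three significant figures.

The load sits in parallel with R_bot: R_bot‖R_L = (594 × 3030) / (594 + 3030) = 496.6 Ω.
V_out = 41.5 × 496.6 / (867 + 496.6) = 41.5 × 496.6/1364 = 15.1 V.
(Unloaded it would have been 16.9 V.)

V_out ≈ 15.1 V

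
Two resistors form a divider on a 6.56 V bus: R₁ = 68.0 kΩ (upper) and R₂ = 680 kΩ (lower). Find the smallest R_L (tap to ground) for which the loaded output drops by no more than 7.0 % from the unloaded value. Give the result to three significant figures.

Output resistance R_th = R₁‖R₂ = (68.0 × 680)/748.0 = 61.82 kΩ.
The fractional drop is R_th/(R_th + R_L); requiring this ≤ 0.0700 gives R_L ≥ R_th(1/0.0700 − 1) = 61.82 × 13.29 = 821 kΩ.

R_L(min) ≈ 821 kΩ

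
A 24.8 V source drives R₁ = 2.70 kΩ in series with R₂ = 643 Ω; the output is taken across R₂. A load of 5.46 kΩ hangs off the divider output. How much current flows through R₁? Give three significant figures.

I ≈ 7.57 mA

R₂‖R_L = 575.3 Ω, so the source sees R₁ + R₂‖R_L = 3275 Ω.
I = 24.8 V / 3275 Ω = 7.57 mA.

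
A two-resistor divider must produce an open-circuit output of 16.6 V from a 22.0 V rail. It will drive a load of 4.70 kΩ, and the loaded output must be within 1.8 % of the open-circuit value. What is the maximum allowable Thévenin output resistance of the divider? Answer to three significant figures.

Loading drop = R_th/(R_th + R_L) ≤ 0.0180, so R_th ≤ R_L · ε/(1−ε) = 4.70 kΩ × 0.0180/0.9820 = 86.2 Ω.
(Any R1, R2 with R2/(R1+R2) = 0.755 and R1‖R2 ≤ 86.2 Ω will meet the spec.)

R_th ≤ 86.2 Ω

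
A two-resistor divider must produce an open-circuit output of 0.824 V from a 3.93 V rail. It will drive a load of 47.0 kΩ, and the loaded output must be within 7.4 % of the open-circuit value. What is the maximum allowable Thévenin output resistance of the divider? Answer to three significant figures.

R_th ≤ 3.76 kΩ

Loading drop = R_th/(R_th + R_L) ≤ 0.0740, so R_th ≤ R_L · ε/(1−ε) = 47.0 kΩ × 0.0740/0.9260 = 3.76 kΩ.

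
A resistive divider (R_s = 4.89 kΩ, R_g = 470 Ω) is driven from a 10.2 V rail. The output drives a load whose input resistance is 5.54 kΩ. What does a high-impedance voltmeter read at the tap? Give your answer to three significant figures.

V_out ≈ 0.830 V

The load sits in parallel with R_g: R_g‖R_L = (470 × 5540) / (470 + 5540) = 433.2 Ω.
V_out = 10.2 × 433.2 / (4890 + 433.2) = 10.2 × 433.2/5323 = 0.830 V.
(Unloaded it would have been 0.894 V.)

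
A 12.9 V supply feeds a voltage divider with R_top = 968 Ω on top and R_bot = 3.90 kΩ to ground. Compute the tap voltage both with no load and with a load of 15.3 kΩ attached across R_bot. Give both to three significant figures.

Open-circuit: V = 12.9 × 3900/(968 + 3900) = 10.3 V.
With the load, R_bot becomes R_bot‖R_L = 3108 Ω, so V = 12.9 × 3108/4076 = 9.84 V.

Unloaded: 10.3 V; loaded: 9.84 V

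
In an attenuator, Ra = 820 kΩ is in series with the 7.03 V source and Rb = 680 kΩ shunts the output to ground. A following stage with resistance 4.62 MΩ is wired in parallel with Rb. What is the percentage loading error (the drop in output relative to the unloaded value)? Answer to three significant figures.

7.45 %

The divider's output (Thévenin) resistance is Ra‖Rb = 371.7 kΩ.
Fractional drop under load = R_th/(R_th + R_L) = 371.7 / (371.7 + 4620) = 0.07447.
So the output falls by 7.45 %.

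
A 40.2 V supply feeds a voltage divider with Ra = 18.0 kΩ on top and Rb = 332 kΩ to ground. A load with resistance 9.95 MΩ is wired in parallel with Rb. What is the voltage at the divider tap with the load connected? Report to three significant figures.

The load sits in parallel with Rb: Rb‖R_L = (332 × 9950) / (332 + 9950) = 321.3 kΩ.
V_out = 40.2 × 321.3 / (18.0 + 321.3) = 40.2 × 321.3/339.3 = 38.1 V.
(Unloaded it would have been 38.1 V.)

V_out ≈ 38.1 V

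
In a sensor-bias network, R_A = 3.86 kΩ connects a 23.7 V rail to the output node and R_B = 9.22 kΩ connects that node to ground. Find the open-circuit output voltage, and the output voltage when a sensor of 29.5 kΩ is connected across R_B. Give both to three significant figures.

Open-circuit: V = 23.7 × 9.22/(3.86 + 9.22) = 16.7 V.
With the load, R_B becomes R_B‖R_L = 7.025 kΩ, so V = 23.7 × 7.025/10.88 = 15.3 V.

Unloaded: 16.7 V; loaded: 15.3 V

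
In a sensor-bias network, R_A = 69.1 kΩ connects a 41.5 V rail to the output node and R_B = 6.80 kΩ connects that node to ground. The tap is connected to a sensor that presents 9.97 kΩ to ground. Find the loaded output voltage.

The load sits in parallel with R_B: R_B‖R_L = (6.80 × 9.97) / (6.80 + 9.97) = 4.043 kΩ.
V_out = 41.5 × 4.043 / (69.1 + 4.043) = 41.5 × 4.043/73.14 = 2.29 V.

V_out ≈ 2.29 V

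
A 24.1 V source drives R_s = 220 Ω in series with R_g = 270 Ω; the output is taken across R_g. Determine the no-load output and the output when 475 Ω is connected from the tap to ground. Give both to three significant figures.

Open-circuit: V = 24.1 × 270/(220 + 270) = 13.3 V.
With the load, R_g becomes R_g‖R_L = 172.1 Ω, so V = 24.1 × 172.1/392.1 = 10.6 V.

Unloaded: 13.3 V; loaded: 10.6 V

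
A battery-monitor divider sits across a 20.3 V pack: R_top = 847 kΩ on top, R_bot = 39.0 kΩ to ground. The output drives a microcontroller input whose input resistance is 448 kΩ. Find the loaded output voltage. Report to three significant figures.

The load sits in parallel with R_bot: R_bot‖R_L = (39.0 × 448) / (39.0 + 448) = 35.88 kΩ.
V_out = 20.3 × 35.88 / (847 + 35.88) = 20.3 × 35.88/882.9 = 0.825 V.

V_out ≈ 0.825 V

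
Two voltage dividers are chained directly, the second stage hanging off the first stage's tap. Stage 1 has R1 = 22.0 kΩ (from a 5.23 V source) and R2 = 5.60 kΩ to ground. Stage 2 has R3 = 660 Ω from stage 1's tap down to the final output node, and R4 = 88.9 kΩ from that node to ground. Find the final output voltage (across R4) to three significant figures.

Stage 2 presents R3+R4 = 89560 Ω as a load on stage 1's tap.
Stage 1's lower leg becomes R2‖(R3+R4) = 5270 Ω, so V_mid = 5.23 × 5270/27270 = 1.011 V.
Stage 2 is itself unloaded: V_out = V_mid × R4/(R3+R4) = 1.011 × 88900/89560 = 1.00 V.

V_out ≈ 1.00 V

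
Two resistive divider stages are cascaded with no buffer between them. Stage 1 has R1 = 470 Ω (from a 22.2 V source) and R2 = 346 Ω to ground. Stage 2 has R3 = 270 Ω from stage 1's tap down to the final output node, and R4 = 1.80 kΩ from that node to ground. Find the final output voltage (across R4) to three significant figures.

Stage 2 presents R3+R4 = 2070 Ω as a load on stage 1's tap.
Stage 1's lower leg becomes R2‖(R3+R4) = 296.4 Ω, so V_mid = 22.2 × 296.4/766.4 = 8.587 V.
Stage 2 is itself unloaded: V_out = V_mid × R4/(R3+R4) = 8.587 × 1800/2070 = 7.47 V.

V_out ≈ 7.47 V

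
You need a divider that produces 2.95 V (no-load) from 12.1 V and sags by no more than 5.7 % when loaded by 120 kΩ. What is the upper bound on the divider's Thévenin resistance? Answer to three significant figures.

Loading drop = R_th/(R_th + R_L) ≤ 0.0570, so R_th ≤ R_L · ε/(1−ε) = 120 kΩ × 0.0570/0.9430 = 7.25 kΩ.
(Any R1, R2 with R2/(R1+R2) = 0.244 and R1‖R2 ≤ 7.25 kΩ will meet the spec.)

R_th ≤ 7.25 kΩ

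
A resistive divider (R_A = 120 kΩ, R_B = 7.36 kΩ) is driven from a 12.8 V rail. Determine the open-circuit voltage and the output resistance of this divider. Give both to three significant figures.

V_th is the open-circuit tap voltage: 12.8 × 7.36/(120 + 7.36) = 0.740 V.
With the supply zeroed, R_A and R_B appear in parallel from the tap: R_th = R_A‖R_B = (120 × 7.36)/127.4 = 6.93 kΩ.

V_th = 0.740 V, R_th = 6.93 kΩ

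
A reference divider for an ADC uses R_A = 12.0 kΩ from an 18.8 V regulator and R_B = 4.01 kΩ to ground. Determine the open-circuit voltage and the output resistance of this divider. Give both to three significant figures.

V_th is the open-circuit tap voltage: 18.8 × 4.01/(12.0 + 4.01) = 4.71 V.
With the supply zeroed, R_A and R_B appear in parallel from the tap: R_th = R_A‖R_B = (12.0 × 4.01)/16.01 = 3.01 kΩ.

V_th = 4.71 V, R_th = 3.01 kΩ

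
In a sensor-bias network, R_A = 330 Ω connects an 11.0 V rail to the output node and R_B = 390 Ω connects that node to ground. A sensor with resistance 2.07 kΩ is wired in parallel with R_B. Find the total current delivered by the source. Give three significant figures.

I ≈ 16.7 mA

R_B‖R_L = 328.2 Ω, so the source sees R_A + R_B‖R_L = 658.2 Ω.
I = 11.0 V / 658.2 Ω = 16.7 mA.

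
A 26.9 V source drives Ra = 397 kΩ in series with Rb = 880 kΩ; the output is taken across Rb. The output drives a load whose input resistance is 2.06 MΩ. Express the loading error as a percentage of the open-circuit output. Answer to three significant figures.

11.7 %

The divider's output (Thévenin) resistance is Ra‖Rb = 273.6 kΩ.
Fractional drop under load = R_th/(R_th + R_L) = 273.6 / (273.6 + 2060) = 0.1172.
So the output falls by 11.7 %.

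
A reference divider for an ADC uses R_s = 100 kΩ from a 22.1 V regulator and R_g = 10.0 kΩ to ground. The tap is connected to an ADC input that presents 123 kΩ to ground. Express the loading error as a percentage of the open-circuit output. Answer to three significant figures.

6.88 %

The divider's output (Thévenin) resistance is R_s‖R_g = 9.091 kΩ.
Fractional drop under load = R_th/(R_th + R_L) = 9.091 / (9.091 + 123) = 0.06882.
So the output falls by 6.88 %.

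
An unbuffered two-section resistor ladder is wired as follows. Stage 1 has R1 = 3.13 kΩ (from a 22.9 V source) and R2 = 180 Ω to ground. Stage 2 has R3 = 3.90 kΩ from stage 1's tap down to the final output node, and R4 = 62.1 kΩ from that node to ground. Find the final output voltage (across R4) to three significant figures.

Stage 2 presents R3+R4 = 66000 Ω as a load on stage 1's tap.
Stage 1's lower leg becomes R2‖(R3+R4) = 179.5 Ω, so V_mid = 22.9 × 179.5/3310 = 1.242 V.
Stage 2 is itself unloaded: V_out = V_mid × R4/(R3+R4) = 1.242 × 62100/66000 = 1.17 V.

V_out ≈ 1.17 V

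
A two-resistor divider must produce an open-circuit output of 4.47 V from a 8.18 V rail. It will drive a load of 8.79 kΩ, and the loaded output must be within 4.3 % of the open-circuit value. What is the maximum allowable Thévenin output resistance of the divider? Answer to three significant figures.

R_th ≤ 395 Ω

Loading drop = R_th/(R_th + R_L) ≤ 0.0430, so R_th ≤ R_L · ε/(1−ε) = 8.79 kΩ × 0.0430/0.9570 = 395 Ω.
(Any R1, R2 with R2/(R1+R2) = 0.546 and R1‖R2 ≤ 395 Ω will meet the spec.)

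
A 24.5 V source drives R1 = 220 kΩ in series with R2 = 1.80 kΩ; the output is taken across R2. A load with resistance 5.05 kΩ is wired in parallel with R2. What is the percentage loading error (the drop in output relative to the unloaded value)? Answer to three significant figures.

The divider's output (Thévenin) resistance is R1‖R2 = 1.785 kΩ.
Fractional drop under load = R_th/(R_th + R_L) = 1.785 / (1.785 + 5.05) = 0.2612.
So the output falls by 26.1 %.

26.1 %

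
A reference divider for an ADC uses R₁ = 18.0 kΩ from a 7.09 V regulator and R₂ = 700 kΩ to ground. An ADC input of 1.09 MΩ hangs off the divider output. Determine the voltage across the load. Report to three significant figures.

The load sits in parallel with R₂: R₂‖R_L = (700 × 1090) / (700 + 1090) = 426.3 kΩ.
V_out = 7.09 × 426.3 / (18.0 + 426.3) = 7.09 × 426.3/444.3 = 6.80 V.
(Unloaded it would have been 6.91 V.)

V_out ≈ 6.80 V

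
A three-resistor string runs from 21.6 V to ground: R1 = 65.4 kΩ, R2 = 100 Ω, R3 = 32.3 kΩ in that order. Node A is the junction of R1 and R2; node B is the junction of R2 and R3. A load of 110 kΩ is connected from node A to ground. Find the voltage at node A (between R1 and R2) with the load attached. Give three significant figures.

Below node A the series string R2+R3 = 32400 Ω sits in parallel with the 110000 Ω load: 25030 Ω.
V_A = 21.6 × 25030/(65400 + 25030) = 5.98 V.

V ≈ 5.98 V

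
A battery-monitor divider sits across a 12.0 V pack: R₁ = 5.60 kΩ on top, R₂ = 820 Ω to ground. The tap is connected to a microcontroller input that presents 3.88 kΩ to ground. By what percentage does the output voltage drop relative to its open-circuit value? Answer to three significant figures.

The divider's output (Thévenin) resistance is R₁‖R₂ = 715.3 Ω.
Fractional drop under load = R_th/(R_th + R_L) = 715.3 / (715.3 + 3880) = 0.1557.
So the output falls by 15.6 %.

15.6 %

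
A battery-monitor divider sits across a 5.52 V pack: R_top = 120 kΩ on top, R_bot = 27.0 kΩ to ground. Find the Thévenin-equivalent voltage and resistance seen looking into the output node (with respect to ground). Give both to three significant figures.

V_th = 1.01 V, R_th = 22.0 kΩ

V_th is the open-circuit tap voltage: 5.52 × 27.0/(120 + 27.0) = 1.01 V.
With the supply zeroed, R_top and R_bot appear in parallel from the tap: R_th = R_top‖R_bot = (120 × 27.0)/147.0 = 22.0 kΩ.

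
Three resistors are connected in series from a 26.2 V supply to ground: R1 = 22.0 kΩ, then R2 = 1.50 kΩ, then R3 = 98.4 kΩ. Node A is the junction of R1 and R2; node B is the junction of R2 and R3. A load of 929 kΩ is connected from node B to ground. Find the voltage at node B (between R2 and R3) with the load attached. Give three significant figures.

V ≈ 20.7 V

At node B, R3 is in parallel with the load: R3‖R_L = 88.98 kΩ.
Below node A the resistance is R2 + (R3‖R_L) = 90.48 kΩ, so V_A = 26.2 × 90.48/112.5 = 21.08 V.
Then V_B = V_A × (R3‖R_L)/(R2 + R3‖R_L) = 21.08 × 88.98/90.48 = 20.7 V.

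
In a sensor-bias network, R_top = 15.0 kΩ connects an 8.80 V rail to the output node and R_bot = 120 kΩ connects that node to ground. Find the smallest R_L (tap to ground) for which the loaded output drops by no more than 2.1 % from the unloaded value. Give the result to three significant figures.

R_L(min) ≈ 622 kΩ

Output resistance R_th = R_top‖R_bot = (15.0 × 120)/135.0 = 13.33 kΩ.
The fractional drop is R_th/(R_th + R_L); requiring this ≤ 0.0210 gives R_L ≥ R_th(1/0.0210 − 1) = 13.33 × 46.62 = 622 kΩ.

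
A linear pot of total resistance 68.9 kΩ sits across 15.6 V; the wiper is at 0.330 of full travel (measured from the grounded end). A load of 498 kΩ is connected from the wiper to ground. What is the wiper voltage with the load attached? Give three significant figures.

The wiper splits the pot into (1−α)R = 46.16 kΩ above and αR = 22.74 kΩ below.
Lower section ‖ load = 21.74 kΩ.
V_wiper = 15.6 × 21.74/(46.16 + 21.74) = 5.00 V.

V ≈ 5.00 V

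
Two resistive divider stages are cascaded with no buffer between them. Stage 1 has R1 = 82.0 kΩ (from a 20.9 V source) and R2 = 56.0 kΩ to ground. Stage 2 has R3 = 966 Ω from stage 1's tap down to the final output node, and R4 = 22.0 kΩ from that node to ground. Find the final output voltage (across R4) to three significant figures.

Stage 2 presents R3+R4 = 22970 Ω as a load on stage 1's tap.
Stage 1's lower leg becomes R2‖(R3+R4) = 16290 Ω, so V_mid = 20.9 × 16290/98290 = 3.463 V.
Stage 2 is itself unloaded: V_out = V_mid × R4/(R3+R4) = 3.463 × 22000/22970 = 3.32 V.

V_out ≈ 3.32 V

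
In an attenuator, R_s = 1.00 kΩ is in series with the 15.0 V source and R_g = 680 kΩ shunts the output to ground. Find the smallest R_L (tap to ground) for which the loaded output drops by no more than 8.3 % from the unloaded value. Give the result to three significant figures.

R_L(min) ≈ 11.0 kΩ

Output resistance R_th = R_s‖R_g = (1000 × 680000)/681000 = 998.5 Ω.
The fractional drop is R_th/(R_th + R_L); requiring this ≤ 0.0830 gives R_L ≥ R_th(1/0.0830 − 1) = 998.5 × 11.05 = 11.0 kΩ.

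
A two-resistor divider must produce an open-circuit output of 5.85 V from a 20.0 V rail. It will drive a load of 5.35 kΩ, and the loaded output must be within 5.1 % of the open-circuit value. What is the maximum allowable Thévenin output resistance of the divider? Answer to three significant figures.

Loading drop = R_th/(R_th + R_L) ≤ 0.0510, so R_th ≤ R_L · ε/(1−ε) = 5.35 kΩ × 0.0510/0.9490 = 288 Ω.

R_th ≤ 288 Ω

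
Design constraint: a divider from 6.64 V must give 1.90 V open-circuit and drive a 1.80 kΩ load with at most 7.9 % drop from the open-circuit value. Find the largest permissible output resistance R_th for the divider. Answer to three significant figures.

Loading drop = R_th/(R_th + R_L) ≤ 0.0790, so R_th ≤ R_L · ε/(1−ε) = 1.80 kΩ × 0.0790/0.9210 = 154 Ω.

R_th ≤ 154 Ω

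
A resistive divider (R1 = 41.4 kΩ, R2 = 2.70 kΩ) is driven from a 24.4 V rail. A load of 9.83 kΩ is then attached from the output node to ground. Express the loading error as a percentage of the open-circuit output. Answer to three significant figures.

20.5 %

The divider's output (Thévenin) resistance is R1‖R2 = 2.535 kΩ.
Fractional drop under load = R_th/(R_th + R_L) = 2.535 / (2.535 + 9.83) = 0.2050.
So the output falls by 20.5 %.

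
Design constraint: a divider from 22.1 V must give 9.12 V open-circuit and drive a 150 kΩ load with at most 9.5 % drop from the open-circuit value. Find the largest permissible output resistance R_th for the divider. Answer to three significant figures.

R_th ≤ 15.7 kΩ

Loading drop = R_th/(R_th + R_L) ≤ 0.0950, so R_th ≤ R_L · ε/(1−ε) = 150 kΩ × 0.0950/0.9050 = 15.7 kΩ.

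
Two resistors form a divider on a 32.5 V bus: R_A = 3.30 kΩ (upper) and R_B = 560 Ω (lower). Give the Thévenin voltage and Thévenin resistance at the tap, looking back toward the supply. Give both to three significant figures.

V_th is the open-circuit tap voltage: 32.5 × 560/(3300 + 560) = 4.72 V.
With the supply zeroed, R_A and R_B appear in parallel from the tap: R_th = R_A‖R_B = (3300 × 560)/3860 = 479 Ω.

V_th = 4.72 V, R_th = 479 Ω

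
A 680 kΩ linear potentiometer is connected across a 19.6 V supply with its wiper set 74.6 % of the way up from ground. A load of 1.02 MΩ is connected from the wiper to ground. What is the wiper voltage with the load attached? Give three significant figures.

V ≈ 13.0 V

The wiper splits the pot into (1−α)R = 172.7 kΩ above and αR = 507.3 kΩ below.
Lower section ‖ load = 338.8 kΩ.
V_wiper = 19.6 × 338.8/(172.7 + 338.8) = 13.0 V.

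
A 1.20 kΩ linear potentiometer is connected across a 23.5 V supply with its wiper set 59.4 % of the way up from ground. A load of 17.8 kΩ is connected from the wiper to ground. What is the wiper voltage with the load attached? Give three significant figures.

The wiper splits the pot into (1−α)R = 487.2 Ω above and αR = 712.8 Ω below.
Lower section ‖ load = 685.4 Ω.
V_wiper = 23.5 × 685.4/(487.2 + 685.4) = 13.7 V.

V ≈ 13.7 V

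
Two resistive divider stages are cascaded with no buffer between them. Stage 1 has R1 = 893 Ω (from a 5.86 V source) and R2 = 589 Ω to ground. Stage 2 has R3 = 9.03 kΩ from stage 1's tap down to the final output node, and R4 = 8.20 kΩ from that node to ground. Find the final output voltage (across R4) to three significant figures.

Stage 2 presents R3+R4 = 17230 Ω as a load on stage 1's tap.
Stage 1's lower leg becomes R2‖(R3+R4) = 569.5 Ω, so V_mid = 5.86 × 569.5/1463 = 2.282 V.
Stage 2 is itself unloaded: V_out = V_mid × R4/(R3+R4) = 2.282 × 8200/17230 = 1.09 V.

V_out ≈ 1.09 V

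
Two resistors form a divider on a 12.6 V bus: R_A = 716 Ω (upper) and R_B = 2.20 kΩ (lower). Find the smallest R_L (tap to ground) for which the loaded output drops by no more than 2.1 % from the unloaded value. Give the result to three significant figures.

R_L(min) ≈ 25.2 kΩ

Output resistance R_th = R_A‖R_B = (716 × 2200)/2916 = 540.2 Ω.
The fractional drop is R_th/(R_th + R_L); requiring this ≤ 0.0210 gives R_L ≥ R_th(1/0.0210 − 1) = 540.2 × 46.62 = 25.2 kΩ.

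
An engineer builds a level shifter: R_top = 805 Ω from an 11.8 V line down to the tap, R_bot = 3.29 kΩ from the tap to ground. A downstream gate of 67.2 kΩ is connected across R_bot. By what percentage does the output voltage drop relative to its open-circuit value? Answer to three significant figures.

0.953 %

The divider's output (Thévenin) resistance is R_top‖R_bot = 646.8 Ω.
Fractional drop under load = R_th/(R_th + R_L) = 646.8 / (646.8 + 67200) = 0.009533.
So the output falls by 0.953 %.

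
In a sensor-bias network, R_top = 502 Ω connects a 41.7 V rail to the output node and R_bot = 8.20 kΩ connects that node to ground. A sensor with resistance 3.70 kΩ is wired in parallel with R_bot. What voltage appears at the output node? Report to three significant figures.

The load sits in parallel with R_bot: R_bot‖R_L = (8200 × 3700) / (8200 + 3700) = 2550 Ω.
V_out = 41.7 × 2550 / (502 + 2550) = 41.7 × 2550/3052 = 34.8 V.

V_out ≈ 34.8 V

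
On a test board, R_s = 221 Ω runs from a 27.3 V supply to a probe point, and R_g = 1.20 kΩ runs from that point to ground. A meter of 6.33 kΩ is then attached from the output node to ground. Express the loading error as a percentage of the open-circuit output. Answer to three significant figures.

2.86 %

The divider's output (Thévenin) resistance is R_s‖R_g = 186.6 Ω.
Fractional drop under load = R_th/(R_th + R_L) = 186.6 / (186.6 + 6330) = 0.02864.
So the output falls by 2.86 %.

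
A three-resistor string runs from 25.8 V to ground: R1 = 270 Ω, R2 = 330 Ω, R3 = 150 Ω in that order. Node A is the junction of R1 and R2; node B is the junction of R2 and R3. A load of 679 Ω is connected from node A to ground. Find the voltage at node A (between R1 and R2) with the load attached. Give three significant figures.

V ≈ 13.2 V

Below node A the series string R2+R3 = 480.0 Ω sits in parallel with the 679 Ω load: 281.2 Ω.
V_A = 25.8 × 281.2/(270 + 281.2) = 13.2 V.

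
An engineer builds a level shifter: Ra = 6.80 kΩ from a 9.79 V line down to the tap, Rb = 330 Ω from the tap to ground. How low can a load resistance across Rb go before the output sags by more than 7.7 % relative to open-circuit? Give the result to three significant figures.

R_L(min) ≈ 3.77 kΩ

Output resistance R_th = Ra‖Rb = (6800 × 330)/7130 = 314.7 Ω.
The fractional drop is R_th/(R_th + R_L); requiring this ≤ 0.0770 gives R_L ≥ R_th(1/0.0770 − 1) = 314.7 × 11.99 = 3.77 kΩ.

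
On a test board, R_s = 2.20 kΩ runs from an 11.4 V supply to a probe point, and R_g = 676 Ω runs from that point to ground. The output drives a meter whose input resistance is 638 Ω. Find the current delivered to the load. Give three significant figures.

R_g‖R_L = 328.2 Ω; V_out = 11.4 × 328.2/2528 = 1.480 V.
I_L = V_out / R_L = 1.480 / 638 Ω = 2.32 mA.

I_L ≈ 2.32 mA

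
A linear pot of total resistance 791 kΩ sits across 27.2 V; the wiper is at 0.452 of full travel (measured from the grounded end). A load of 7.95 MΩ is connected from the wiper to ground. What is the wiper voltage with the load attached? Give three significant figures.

V ≈ 12.0 V

The wiper splits the pot into (1−α)R = 433.5 kΩ above and αR = 357.5 kΩ below.
Lower section ‖ load = 342.1 kΩ.
V_wiper = 27.2 × 342.1/(433.5 + 342.1) = 12.0 V.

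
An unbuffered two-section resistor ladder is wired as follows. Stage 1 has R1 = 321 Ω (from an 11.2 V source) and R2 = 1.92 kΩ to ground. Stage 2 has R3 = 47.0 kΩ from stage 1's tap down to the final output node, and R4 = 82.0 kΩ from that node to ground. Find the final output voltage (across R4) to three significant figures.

V_out ≈ 6.09 V

Stage 2 presents R3+R4 = 129000 Ω as a load on stage 1's tap.
Stage 1's lower leg becomes R2‖(R3+R4) = 1892 Ω, so V_mid = 11.2 × 1892/2213 = 9.575 V.
Stage 2 is itself unloaded: V_out = V_mid × R4/(R3+R4) = 9.575 × 82000/129000 = 6.09 V.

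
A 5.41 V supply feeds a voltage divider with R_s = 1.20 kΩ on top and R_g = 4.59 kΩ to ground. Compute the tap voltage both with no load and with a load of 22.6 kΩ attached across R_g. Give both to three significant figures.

Unloaded: 4.29 V; loaded: 4.12 V

Open-circuit: V = 5.41 × 4.59/(1.20 + 4.59) = 4.29 V.
With the load, R_g becomes R_g‖R_L = 3.815 kΩ, so V = 5.41 × 3.815/5.015 = 4.12 V.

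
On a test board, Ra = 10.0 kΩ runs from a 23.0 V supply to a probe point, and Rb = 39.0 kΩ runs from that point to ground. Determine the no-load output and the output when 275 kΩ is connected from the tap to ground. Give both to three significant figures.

Unloaded: 18.3 V; loaded: 17.8 V

Open-circuit: V = 23.0 × 39.0/(10.0 + 39.0) = 18.3 V.
With the load, Rb becomes Rb‖R_L = 34.16 kΩ, so V = 23.0 × 34.16/44.16 = 17.8 V.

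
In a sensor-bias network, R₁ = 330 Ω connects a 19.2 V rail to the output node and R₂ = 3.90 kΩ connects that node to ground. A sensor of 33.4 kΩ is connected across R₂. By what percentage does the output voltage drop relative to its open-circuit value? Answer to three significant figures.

0.903 %

The divider's output (Thévenin) resistance is R₁‖R₂ = 304.3 Ω.
Fractional drop under load = R_th/(R_th + R_L) = 304.3 / (304.3 + 33400) = 0.009027.
So the output falls by 0.903 %.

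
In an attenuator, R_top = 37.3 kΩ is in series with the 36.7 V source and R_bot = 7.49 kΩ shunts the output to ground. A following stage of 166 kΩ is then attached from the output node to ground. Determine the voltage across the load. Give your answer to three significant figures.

V_out ≈ 5.91 V

The load sits in parallel with R_bot: R_bot‖R_L = (7.49 × 166) / (7.49 + 166) = 7.167 kΩ.
V_out = 36.7 × 7.167 / (37.3 + 7.167) = 36.7 × 7.167/44.47 = 5.91 V.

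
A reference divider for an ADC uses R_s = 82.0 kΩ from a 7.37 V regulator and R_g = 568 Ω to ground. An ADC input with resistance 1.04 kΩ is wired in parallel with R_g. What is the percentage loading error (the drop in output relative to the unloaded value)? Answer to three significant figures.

35.2 %

The divider's output (Thévenin) resistance is R_s‖R_g = 564.1 Ω.
Fractional drop under load = R_th/(R_th + R_L) = 564.1 / (564.1 + 1040) = 0.3517.
So the output falls by 35.2 %.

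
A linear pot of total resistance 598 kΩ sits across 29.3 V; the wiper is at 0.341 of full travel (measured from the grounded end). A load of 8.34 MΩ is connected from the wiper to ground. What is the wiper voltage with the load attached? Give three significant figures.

V ≈ 9.83 V

The wiper splits the pot into (1−α)R = 394.1 kΩ above and αR = 203.9 kΩ below.
Lower section ‖ load = 199.1 kΩ.
V_wiper = 29.3 × 199.1/(394.1 + 199.1) = 9.83 V.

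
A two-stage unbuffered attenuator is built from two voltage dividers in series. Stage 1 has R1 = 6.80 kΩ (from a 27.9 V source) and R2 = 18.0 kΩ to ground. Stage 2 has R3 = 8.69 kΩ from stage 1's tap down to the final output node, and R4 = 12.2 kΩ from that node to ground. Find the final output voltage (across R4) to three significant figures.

V_out ≈ 9.57 V

Stage 2 presents R3+R4 = 20.89 kΩ as a load on stage 1's tap.
Stage 1's lower leg becomes R2‖(R3+R4) = 9.669 kΩ, so V_mid = 27.9 × 9.669/16.47 = 16.38 V.
Stage 2 is itself unloaded: V_out = V_mid × R4/(R3+R4) = 16.38 × 12.2/20.89 = 9.57 V.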